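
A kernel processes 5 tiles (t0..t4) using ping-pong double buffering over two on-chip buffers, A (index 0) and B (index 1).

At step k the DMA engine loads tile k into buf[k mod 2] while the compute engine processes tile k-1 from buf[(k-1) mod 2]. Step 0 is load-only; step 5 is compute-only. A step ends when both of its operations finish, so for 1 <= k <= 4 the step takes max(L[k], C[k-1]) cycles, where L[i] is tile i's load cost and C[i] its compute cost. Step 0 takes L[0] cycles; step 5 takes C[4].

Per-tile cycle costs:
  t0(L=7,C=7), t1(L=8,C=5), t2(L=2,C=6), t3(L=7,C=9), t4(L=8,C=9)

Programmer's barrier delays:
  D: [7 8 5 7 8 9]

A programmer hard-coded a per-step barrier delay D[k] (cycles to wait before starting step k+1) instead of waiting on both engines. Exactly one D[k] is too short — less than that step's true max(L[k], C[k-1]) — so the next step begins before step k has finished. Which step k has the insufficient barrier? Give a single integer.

hazard at step 4

k=0 barrier L[0]=7→7c, D[0]=7 ok
k=1 barrier max(L[1]=8,C[0]=7)→8c, D[1]=8 ok
k=2 barrier max(L[2]=2,C[1]=5)→5c, D[2]=5 ok
k=3 barrier max(L[3]=7,C[2]=6)→7c, D[3]=7 ok
k=4 barrier max(L[4]=8,C[3]=9)→9c, D[4]=8 SHORT
k=5 barrier C[4]=9→9c, D[5]=9 ok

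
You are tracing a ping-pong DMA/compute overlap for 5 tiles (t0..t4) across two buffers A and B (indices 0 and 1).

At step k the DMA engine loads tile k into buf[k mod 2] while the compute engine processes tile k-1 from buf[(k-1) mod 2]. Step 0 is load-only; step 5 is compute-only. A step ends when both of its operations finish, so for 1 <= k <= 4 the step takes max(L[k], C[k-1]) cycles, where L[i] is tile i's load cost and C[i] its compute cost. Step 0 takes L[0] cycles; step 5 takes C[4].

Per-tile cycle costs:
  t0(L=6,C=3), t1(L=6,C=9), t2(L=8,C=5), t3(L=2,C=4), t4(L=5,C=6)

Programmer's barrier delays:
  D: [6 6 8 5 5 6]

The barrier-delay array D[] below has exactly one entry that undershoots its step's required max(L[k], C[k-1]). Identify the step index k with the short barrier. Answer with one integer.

k=0 barrier L[0]=6→6c, D[0]=6 ok
k=1 barrier max(L[1]=6,C[0]=3)→6c, D[1]=6 ok
k=2 barrier max(L[2]=8,C[1]=9)→9c, D[2]=8 SHORT
k=3 barrier max(L[3]=2,C[2]=5)→5c, D[3]=5 ok
k=4 barrier max(L[4]=5,C[3]=4)→5c, D[4]=5 ok
k=5 barrier C[4]=6→6c, D[5]=6 ok

hazard at step 2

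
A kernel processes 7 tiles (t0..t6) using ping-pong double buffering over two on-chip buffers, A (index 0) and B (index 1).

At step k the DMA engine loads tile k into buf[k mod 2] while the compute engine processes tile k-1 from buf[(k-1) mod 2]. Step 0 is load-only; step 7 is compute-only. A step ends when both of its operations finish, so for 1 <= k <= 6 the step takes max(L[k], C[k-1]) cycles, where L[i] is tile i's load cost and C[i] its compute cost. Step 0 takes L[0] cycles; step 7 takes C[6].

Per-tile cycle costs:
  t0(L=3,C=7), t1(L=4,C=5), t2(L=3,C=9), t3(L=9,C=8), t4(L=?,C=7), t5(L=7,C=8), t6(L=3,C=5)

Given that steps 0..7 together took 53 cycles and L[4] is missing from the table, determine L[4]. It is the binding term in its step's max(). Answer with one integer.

L[4] = 9

step 0: dur = L[0]=3 = 3
step 1: dur = max(L[1]=4, C[0]=7) = 7
step 2: dur = max(L[2]=3, C[1]=5) = 5
step 3: dur = max(L[3]=9, C[2]=9) = 9
step 4: dur = max(L[4]=?, C[3]=8) = L[4]  (unknown; binding)
step 5: dur = max(L[5]=7, C[4]=7) = 7
step 6: dur = max(L[6]=3, C[5]=8) = 8
step 7: dur = C[6]=5 = 5
sum of known step durations = 44
dur[4] = total - known = 53 - 44 = 9
L[4] is the binding max in step 4, so L[4] = dur[4] = 9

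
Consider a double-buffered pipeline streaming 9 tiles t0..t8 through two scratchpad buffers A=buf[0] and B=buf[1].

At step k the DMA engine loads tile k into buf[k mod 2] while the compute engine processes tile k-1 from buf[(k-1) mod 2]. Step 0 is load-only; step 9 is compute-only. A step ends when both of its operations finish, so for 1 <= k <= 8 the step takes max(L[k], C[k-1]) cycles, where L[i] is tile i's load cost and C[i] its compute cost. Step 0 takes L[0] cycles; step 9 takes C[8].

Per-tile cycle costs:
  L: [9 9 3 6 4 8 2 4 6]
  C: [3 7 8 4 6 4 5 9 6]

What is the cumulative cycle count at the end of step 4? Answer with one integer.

  0. 9=9c; end=9; A:t0 B:-
  1. max(9,3)=9c; end=18; A:t0 B:t1
  2. max(3,7)=7c; end=25; A:t2 B:t1
  3. max(6,8)=8c; end=33; A:t2 B:t3
  4. max(4,4)=4c; end=37; A:t4 B:t3
  5. max(8,6)=8c; end=45; A:t4 B:t5
  6. max(2,4)=4c; end=49; A:t6 B:t5
  7. max(4,5)=5c; end=54; A:t6 B:t7
  8. max(6,9)=9c; end=63; A:t8 B:t7
  9. 6=6c; end=69; A:t8 B:t7

end_cycle[4] = 37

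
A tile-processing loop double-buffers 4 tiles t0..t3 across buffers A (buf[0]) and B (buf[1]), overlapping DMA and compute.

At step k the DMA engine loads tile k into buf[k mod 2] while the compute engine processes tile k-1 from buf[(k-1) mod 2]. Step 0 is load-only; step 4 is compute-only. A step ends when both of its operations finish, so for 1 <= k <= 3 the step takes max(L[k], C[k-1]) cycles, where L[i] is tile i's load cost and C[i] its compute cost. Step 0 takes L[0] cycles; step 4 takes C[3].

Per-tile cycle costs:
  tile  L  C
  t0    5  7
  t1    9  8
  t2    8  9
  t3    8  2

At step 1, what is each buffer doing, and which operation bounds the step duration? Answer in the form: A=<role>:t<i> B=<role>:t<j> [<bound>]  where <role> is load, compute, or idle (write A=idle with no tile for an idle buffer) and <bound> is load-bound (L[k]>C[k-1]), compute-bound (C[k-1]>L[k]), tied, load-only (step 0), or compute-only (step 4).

step 1: A=compute:t0 B=load:t1 [load-bound]

k=0 load=t0/5c comp=- wait=5 total=5
k=1 load=t1/9c comp=t0/7c wait=9 total=14
k=2 load=t2/8c comp=t1/8c wait=8 total=22
k=3 load=t3/8c comp=t2/9c wait=9 total=31
k=4 load=- comp=t3/2c wait=2 total=33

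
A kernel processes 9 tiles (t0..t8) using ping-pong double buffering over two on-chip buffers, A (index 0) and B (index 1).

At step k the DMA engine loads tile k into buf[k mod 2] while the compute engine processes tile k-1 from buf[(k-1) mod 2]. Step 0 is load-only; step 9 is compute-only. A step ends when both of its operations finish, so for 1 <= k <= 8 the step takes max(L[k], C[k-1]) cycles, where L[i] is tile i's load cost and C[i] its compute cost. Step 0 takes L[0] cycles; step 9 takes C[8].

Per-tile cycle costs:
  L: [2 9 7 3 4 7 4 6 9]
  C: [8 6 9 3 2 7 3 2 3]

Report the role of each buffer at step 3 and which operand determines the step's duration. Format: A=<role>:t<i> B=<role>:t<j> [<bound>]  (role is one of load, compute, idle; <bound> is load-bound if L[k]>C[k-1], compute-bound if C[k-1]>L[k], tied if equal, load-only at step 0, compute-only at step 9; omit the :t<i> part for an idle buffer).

step 0: L[0]=2 → dur=2, Σ=2 | A=load:t0 B=idle [load-only]
step 1: L[1]=9 C[0]=8 → dur=9, Σ=11 | A=compute:t0 B=load:t1 [load-bound]
step 2: L[2]=7 C[1]=6 → dur=7, Σ=18 | A=load:t2 B=compute:t1 [load-bound]
step 3: L[3]=3 C[2]=9 → dur=9, Σ=27 | A=compute:t2 B=load:t3 [compute-bound]
step 4: L[4]=4 C[3]=3 → dur=4, Σ=31 | A=load:t4 B=compute:t3 [load-bound]
step 5: L[5]=7 C[4]=2 → dur=7, Σ=38 | A=compute:t4 B=load:t5 [load-bound]
step 6: L[6]=4 C[5]=7 → dur=7, Σ=45 | A=load:t6 B=compute:t5 [compute-bound]
step 7: L[7]=6 C[6]=3 → dur=6, Σ=51 | A=compute:t6 B=load:t7 [load-bound]
step 8: L[8]=9 C[7]=2 → dur=9, Σ=60 | A=load:t8 B=compute:t7 [load-bound]
step 9: C[8]=3 → dur=3, Σ=63 | A=compute:t8 B=idle [compute-only]

step 3: A=compute:t2 B=load:t3 [compute-bound]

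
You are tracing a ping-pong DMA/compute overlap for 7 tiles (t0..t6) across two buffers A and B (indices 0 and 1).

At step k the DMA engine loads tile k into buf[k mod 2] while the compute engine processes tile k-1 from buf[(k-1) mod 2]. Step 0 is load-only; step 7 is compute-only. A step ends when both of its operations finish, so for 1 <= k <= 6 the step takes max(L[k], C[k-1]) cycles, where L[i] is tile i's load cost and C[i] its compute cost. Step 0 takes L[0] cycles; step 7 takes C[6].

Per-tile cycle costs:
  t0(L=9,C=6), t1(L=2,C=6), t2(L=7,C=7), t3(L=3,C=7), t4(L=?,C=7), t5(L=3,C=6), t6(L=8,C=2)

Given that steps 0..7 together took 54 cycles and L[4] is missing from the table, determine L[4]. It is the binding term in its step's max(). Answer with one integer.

L[4] = 8

step 0 | dur = L[0]=9 = 9
step 1 | dur = max(L[1]=2, C[0]=6) = 6
step 2 | dur = max(L[2]=7, C[1]=6) = 7
step 3 | dur = max(L[3]=3, C[2]=7) = 7
step 4 | dur = max(L[4]=?, C[3]=7) = L[4]  (unknown; binding)
step 5 | dur = max(L[5]=3, C[4]=7) = 7
step 6 | dur = max(L[6]=8, C[5]=6) = 8
step 7 | dur = C[6]=2 = 2
sum of known step durations = 46
dur[4] = total - known = 54 - 46 = 8
L[4] is the binding max in step 4, so L[4] = dur[4] = 8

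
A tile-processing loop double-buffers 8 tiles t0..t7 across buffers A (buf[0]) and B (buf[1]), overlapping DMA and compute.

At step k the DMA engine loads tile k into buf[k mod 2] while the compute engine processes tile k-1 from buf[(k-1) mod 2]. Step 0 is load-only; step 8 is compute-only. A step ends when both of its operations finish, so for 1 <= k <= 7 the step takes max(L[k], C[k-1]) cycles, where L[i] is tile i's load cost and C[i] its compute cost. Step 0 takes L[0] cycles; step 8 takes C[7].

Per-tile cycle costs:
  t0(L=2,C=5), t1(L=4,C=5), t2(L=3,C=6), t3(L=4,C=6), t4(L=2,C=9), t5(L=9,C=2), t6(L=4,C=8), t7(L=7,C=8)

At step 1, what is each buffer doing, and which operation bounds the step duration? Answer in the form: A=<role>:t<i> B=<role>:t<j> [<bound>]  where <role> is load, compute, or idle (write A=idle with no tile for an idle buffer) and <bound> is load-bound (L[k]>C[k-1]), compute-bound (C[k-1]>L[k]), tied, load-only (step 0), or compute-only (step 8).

step 0: L[0]=2 → dur=2, Σ=2 | A=load:t0 B=idle [load-only]
step 1: L[1]=4 C[0]=5 → dur=5, Σ=7 | A=compute:t0 B=load:t1 [compute-bound]
step 2: L[2]=3 C[1]=5 → dur=5, Σ=12 | A=load:t2 B=compute:t1 [compute-bound]
step 3: L[3]=4 C[2]=6 → dur=6, Σ=18 | A=compute:t2 B=load:t3 [compute-bound]
step 4: L[4]=2 C[3]=6 → dur=6, Σ=24 | A=load:t4 B=compute:t3 [compute-bound]
step 5: L[5]=9 C[4]=9 → dur=9, Σ=33 | A=compute:t4 B=load:t5 [tied]
step 6: L[6]=4 C[5]=2 → dur=4, Σ=37 | A=load:t6 B=compute:t5 [load-bound]
step 7: L[7]=7 C[6]=8 → dur=8, Σ=45 | A=compute:t6 B=load:t7 [compute-bound]
step 8: C[7]=8 → dur=8, Σ=53 | A=idle B=compute:t7 [compute-only]

step 1: A=compute:t0 B=load:t1 [compute-bound]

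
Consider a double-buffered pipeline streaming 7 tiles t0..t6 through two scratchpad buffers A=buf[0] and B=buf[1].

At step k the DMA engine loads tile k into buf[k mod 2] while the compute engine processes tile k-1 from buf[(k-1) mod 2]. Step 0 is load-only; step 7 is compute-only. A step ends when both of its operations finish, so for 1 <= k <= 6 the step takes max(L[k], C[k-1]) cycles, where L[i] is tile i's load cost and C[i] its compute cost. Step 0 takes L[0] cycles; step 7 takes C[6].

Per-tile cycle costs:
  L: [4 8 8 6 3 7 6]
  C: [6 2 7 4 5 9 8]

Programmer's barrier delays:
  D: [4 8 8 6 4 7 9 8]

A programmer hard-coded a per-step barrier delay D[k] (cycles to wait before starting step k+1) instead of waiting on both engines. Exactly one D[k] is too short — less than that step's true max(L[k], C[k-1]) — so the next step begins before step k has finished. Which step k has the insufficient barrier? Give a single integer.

hazard at step 3

step 0: need L[0]=4 = 4; D[0]=4 ok
step 1: need max(L[1]=8,C[0]=6) = 8; D[1]=8 ok
step 2: need max(L[2]=8,C[1]=2) = 8; D[2]=8 ok
step 3: need max(L[3]=6,C[2]=7) = 7; D[3]=6 SHORT
step 4: need max(L[4]=3,C[3]=4) = 4; D[4]=4 ok
step 5: need max(L[5]=7,C[4]=5) = 7; D[5]=7 ok
step 6: need max(L[6]=6,C[5]=9) = 9; D[6]=9 ok
step 7: need C[6]=8 = 8; D[7]=8 ok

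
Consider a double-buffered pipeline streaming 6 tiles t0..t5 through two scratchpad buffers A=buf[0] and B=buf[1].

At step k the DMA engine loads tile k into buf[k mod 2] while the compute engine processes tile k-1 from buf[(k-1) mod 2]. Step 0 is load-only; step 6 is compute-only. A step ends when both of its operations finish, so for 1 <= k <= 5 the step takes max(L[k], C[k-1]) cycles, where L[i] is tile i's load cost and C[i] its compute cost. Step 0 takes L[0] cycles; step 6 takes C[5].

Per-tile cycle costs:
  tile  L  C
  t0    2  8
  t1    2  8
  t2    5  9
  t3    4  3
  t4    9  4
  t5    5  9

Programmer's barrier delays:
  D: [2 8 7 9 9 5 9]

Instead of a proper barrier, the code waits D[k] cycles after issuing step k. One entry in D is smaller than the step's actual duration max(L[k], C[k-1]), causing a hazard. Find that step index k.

k=0 barrier L[0]=2→2c, D[0]=2 ok
k=1 barrier max(L[1]=2,C[0]=8)→8c, D[1]=8 ok
k=2 barrier max(L[2]=5,C[1]=8)→8c, D[2]=7 SHORT
k=3 barrier max(L[3]=4,C[2]=9)→9c, D[3]=9 ok
k=4 barrier max(L[4]=9,C[3]=3)→9c, D[4]=9 ok
k=5 barrier max(L[5]=5,C[4]=4)→5c, D[5]=5 ok
k=6 barrier C[5]=9→9c, D[6]=9 ok

hazard at step 2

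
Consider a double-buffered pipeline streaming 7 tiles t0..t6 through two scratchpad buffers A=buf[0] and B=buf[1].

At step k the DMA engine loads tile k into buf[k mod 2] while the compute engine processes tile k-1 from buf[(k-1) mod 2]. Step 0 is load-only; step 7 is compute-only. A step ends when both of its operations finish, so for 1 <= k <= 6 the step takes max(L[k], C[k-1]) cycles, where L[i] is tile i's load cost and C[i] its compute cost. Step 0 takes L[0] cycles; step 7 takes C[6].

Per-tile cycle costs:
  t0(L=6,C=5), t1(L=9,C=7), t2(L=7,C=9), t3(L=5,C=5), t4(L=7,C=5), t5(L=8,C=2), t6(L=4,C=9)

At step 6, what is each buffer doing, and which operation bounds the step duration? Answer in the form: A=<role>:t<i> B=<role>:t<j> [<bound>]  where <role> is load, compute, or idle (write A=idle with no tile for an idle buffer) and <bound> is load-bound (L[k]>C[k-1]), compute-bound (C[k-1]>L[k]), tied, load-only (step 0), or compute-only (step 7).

k=0 load=t0/6c comp=- wait=6 total=6
k=1 load=t1/9c comp=t0/5c wait=9 total=15
k=2 load=t2/7c comp=t1/7c wait=7 total=22
k=3 load=t3/5c comp=t2/9c wait=9 total=31
k=4 load=t4/7c comp=t3/5c wait=7 total=38
k=5 load=t5/8c comp=t4/5c wait=8 total=46
k=6 load=t6/4c comp=t5/2c wait=4 total=50
k=7 load=- comp=t6/9c wait=9 total=59

step 6: A=load:t6 B=compute:t5 [load-bound]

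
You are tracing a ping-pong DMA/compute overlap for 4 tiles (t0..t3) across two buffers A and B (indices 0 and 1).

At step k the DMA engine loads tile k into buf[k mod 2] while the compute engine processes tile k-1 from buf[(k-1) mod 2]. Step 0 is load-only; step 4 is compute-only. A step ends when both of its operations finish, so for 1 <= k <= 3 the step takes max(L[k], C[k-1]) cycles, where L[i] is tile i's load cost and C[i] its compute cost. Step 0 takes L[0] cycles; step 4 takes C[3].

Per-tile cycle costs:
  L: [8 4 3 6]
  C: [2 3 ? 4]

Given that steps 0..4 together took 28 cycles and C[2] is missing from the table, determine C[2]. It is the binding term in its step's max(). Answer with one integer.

step 0 → dur = L[0]=8 = 8
step 1 → dur = max(L[1]=4, C[0]=2) = 4
step 2 → dur = max(L[2]=3, C[1]=3) = 3
step 3 → dur = max(L[3]=6, C[2]=?) = C[2]  (unknown; binding)
step 4 → dur = C[3]=4 = 4
sum of known step durations = 19
dur[3] = total - known = 28 - 19 = 9
C[2] is the binding max in step 3, so C[2] = dur[3] = 9

C[2] = 9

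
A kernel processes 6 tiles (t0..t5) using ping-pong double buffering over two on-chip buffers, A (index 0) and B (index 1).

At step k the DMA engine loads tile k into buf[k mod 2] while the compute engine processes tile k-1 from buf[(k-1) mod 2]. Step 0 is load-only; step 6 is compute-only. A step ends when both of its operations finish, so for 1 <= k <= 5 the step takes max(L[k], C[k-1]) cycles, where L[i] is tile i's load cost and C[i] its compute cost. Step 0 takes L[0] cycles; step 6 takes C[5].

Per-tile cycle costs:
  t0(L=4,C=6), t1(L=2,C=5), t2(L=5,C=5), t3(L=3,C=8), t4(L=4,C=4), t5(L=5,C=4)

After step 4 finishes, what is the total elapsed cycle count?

[0] DMA t0→A (4c) ∥ CU idle ⇒ 4c, clock 4
[1] DMA t1→B (2c) ∥ CU A:t0 (6c) ⇒ 6c, clock 10
[2] DMA t2→A (5c) ∥ CU B:t1 (5c) ⇒ 5c, clock 15
[3] DMA t3→B (3c) ∥ CU A:t2 (5c) ⇒ 5c, clock 20
[4] DMA t4→A (4c) ∥ CU B:t3 (8c) ⇒ 8c, clock 28
[5] DMA t5→B (5c) ∥ CU A:t4 (4c) ⇒ 5c, clock 33
[6] DMA idle ∥ CU B:t5 (4c) ⇒ 4c, clock 37

end_cycle[4] = 28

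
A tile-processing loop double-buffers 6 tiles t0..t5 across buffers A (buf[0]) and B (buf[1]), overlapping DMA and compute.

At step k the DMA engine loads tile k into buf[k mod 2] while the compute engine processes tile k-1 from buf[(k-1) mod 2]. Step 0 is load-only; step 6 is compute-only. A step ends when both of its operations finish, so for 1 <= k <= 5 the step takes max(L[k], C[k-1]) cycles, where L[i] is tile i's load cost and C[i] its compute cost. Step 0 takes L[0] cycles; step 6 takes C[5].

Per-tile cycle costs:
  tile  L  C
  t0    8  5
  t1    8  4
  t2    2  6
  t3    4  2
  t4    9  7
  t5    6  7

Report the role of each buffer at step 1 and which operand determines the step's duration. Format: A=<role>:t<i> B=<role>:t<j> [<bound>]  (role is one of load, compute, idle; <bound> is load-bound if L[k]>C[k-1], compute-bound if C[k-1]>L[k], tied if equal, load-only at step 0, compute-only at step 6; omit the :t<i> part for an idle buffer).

[0] DMA t0→A (8c) ∥ CU idle ⇒ 8c, clock 8
[1] DMA t1→B (8c) ∥ CU A:t0 (5c) ⇒ 8c, clock 16
[2] DMA t2→A (2c) ∥ CU B:t1 (4c) ⇒ 4c, clock 20
[3] DMA t3→B (4c) ∥ CU A:t2 (6c) ⇒ 6c, clock 26
[4] DMA t4→A (9c) ∥ CU B:t3 (2c) ⇒ 9c, clock 35
[5] DMA t5→B (6c) ∥ CU A:t4 (7c) ⇒ 7c, clock 42
[6] DMA idle ∥ CU B:t5 (7c) ⇒ 7c, clock 49

step 1: A=compute:t0 B=load:t1 [load-bound]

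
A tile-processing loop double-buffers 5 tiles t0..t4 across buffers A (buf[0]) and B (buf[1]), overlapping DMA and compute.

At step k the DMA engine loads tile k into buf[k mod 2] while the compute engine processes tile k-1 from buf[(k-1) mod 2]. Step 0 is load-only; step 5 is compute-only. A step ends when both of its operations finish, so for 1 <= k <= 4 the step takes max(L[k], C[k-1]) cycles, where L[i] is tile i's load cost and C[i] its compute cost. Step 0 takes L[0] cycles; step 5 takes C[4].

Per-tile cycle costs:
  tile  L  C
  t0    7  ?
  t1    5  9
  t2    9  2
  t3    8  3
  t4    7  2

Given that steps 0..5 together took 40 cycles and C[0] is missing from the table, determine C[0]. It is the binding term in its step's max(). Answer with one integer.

step 0 = dur = L[0]=7 = 7
step 1 = dur = max(L[1]=5, C[0]=?) = C[0]  (unknown; binding)
step 2 = dur = max(L[2]=9, C[1]=9) = 9
step 3 = dur = max(L[3]=8, C[2]=2) = 8
step 4 = dur = max(L[4]=7, C[3]=3) = 7
step 5 = dur = C[4]=2 = 2
sum of known step durations = 33
dur[1] = total - known = 40 - 33 = 7
C[0] is the binding max in step 1, so C[0] = dur[1] = 7

C[0] = 7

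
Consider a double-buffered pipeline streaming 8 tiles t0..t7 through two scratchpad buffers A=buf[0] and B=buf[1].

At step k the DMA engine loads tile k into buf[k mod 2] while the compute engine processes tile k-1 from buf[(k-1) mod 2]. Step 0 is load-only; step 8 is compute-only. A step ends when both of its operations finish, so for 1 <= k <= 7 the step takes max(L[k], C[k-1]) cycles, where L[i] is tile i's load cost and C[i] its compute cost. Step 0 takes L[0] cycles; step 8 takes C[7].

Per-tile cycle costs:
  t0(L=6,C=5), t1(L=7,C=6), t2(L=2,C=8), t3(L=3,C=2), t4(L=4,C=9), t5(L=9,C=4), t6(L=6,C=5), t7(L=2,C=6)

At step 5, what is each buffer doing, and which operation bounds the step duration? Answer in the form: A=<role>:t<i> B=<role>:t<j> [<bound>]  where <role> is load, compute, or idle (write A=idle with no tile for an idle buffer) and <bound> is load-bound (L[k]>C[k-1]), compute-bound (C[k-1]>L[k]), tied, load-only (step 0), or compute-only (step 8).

step 5: A=compute:t4 B=load:t5 [tied]

step 0: L[0]=6 → dur=6, Σ=6 | A=load:t0 B=idle [load-only]
step 1: L[1]=7 C[0]=5 → dur=7, Σ=13 | A=compute:t0 B=load:t1 [load-bound]
step 2: L[2]=2 C[1]=6 → dur=6, Σ=19 | A=load:t2 B=compute:t1 [compute-bound]
step 3: L[3]=3 C[2]=8 → dur=8, Σ=27 | A=compute:t2 B=load:t3 [compute-bound]
step 4: L[4]=4 C[3]=2 → dur=4, Σ=31 | A=load:t4 B=compute:t3 [load-bound]
step 5: L[5]=9 C[4]=9 → dur=9, Σ=40 | A=compute:t4 B=load:t5 [tied]
step 6: L[6]=6 C[5]=4 → dur=6, Σ=46 | A=load:t6 B=compute:t5 [load-bound]
step 7: L[7]=2 C[6]=5 → dur=5, Σ=51 | A=compute:t6 B=load:t7 [compute-bound]
step 8: C[7]=6 → dur=6, Σ=57 | A=idle B=compute:t7 [compute-only]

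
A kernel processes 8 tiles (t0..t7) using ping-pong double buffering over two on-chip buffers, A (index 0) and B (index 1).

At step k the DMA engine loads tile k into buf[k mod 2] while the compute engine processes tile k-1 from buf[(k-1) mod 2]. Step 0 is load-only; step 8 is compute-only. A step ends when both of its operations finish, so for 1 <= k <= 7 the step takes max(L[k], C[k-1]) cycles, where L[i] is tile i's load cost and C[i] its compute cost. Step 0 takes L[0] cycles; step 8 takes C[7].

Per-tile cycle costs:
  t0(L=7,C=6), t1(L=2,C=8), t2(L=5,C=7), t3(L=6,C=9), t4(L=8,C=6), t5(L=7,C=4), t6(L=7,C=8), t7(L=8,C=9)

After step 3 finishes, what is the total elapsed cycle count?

end_cycle[3] = 28

k=0 load=t0/7c comp=- wait=7 total=7
k=1 load=t1/2c comp=t0/6c wait=6 total=13
k=2 load=t2/5c comp=t1/8c wait=8 total=21
k=3 load=t3/6c comp=t2/7c wait=7 total=28
k=4 load=t4/8c comp=t3/9c wait=9 total=37
k=5 load=t5/7c comp=t4/6c wait=7 total=44
k=6 load=t6/7c comp=t5/4c wait=7 total=51
k=7 load=t7/8c comp=t6/8c wait=8 total=59
k=8 load=- comp=t7/9c wait=9 total=68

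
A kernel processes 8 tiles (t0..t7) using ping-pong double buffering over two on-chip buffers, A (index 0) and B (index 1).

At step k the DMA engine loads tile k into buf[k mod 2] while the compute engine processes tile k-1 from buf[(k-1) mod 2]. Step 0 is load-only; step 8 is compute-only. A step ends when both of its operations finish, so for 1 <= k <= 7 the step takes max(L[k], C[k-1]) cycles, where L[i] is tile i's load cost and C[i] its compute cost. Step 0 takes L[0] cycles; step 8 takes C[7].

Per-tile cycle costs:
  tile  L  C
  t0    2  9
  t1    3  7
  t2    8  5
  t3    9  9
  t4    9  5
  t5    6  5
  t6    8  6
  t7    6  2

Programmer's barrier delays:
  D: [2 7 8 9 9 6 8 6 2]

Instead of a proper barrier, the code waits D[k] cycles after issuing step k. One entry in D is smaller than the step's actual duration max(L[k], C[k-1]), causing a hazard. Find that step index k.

hazard at step 1

k=0 barrier L[0]=2→2c, D[0]=2 ok
k=1 barrier max(L[1]=3,C[0]=9)→9c, D[1]=7 SHORT
k=2 barrier max(L[2]=8,C[1]=7)→8c, D[2]=8 ok
k=3 barrier max(L[3]=9,C[2]=5)→9c, D[3]=9 ok
k=4 barrier max(L[4]=9,C[3]=9)→9c, D[4]=9 ok
k=5 barrier max(L[5]=6,C[4]=5)→6c, D[5]=6 ok
k=6 barrier max(L[6]=8,C[5]=5)→8c, D[6]=8 ok
k=7 barrier max(L[7]=6,C[6]=6)→6c, D[7]=6 ok
k=8 barrier C[7]=2→2c, D[8]=2 ok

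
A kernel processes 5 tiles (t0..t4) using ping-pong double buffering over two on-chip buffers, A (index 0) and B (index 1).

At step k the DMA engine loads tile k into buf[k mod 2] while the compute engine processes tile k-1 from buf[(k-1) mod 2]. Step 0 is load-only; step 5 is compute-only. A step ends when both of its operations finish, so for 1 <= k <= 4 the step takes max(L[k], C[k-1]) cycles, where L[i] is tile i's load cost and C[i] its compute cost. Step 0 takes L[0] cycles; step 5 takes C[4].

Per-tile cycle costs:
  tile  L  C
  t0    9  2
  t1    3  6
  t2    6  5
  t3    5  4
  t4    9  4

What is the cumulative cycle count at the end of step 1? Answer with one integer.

  0. 9=9c; end=9; A:t0 B:-
  1. max(3,2)=3c; end=12; A:t0 B:t1
  2. max(6,6)=6c; end=18; A:t2 B:t1
  3. max(5,5)=5c; end=23; A:t2 B:t3
  4. max(9,4)=9c; end=32; A:t4 B:t3
  5. 4=4c; end=36; A:t4 B:t3

end_cycle[1] = 12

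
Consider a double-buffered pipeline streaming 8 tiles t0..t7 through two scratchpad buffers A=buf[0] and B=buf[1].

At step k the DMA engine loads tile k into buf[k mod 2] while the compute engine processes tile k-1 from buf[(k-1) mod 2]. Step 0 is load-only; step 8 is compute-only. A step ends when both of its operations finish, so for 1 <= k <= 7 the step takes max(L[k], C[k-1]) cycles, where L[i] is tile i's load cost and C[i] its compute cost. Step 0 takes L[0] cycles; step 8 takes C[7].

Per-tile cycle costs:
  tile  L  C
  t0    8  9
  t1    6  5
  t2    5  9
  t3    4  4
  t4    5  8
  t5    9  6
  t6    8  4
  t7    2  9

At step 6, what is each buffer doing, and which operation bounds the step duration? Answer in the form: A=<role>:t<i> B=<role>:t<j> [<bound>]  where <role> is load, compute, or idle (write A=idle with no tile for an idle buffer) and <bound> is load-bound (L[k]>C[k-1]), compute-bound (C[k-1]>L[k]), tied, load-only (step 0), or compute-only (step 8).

[0] DMA t0→A (8c) ∥ CU idle ⇒ 8c, clock 8
[1] DMA t1→B (6c) ∥ CU A:t0 (9c) ⇒ 9c, clock 17
[2] DMA t2→A (5c) ∥ CU B:t1 (5c) ⇒ 5c, clock 22
[3] DMA t3→B (4c) ∥ CU A:t2 (9c) ⇒ 9c, clock 31
[4] DMA t4→A (5c) ∥ CU B:t3 (4c) ⇒ 5c, clock 36
[5] DMA t5→B (9c) ∥ CU A:t4 (8c) ⇒ 9c, clock 45
[6] DMA t6→A (8c) ∥ CU B:t5 (6c) ⇒ 8c, clock 53
[7] DMA t7→B (2c) ∥ CU A:t6 (4c) ⇒ 4c, clock 57
[8] DMA idle ∥ CU B:t7 (9c) ⇒ 9c, clock 66

step 6: A=load:t6 B=compute:t5 [load-bound]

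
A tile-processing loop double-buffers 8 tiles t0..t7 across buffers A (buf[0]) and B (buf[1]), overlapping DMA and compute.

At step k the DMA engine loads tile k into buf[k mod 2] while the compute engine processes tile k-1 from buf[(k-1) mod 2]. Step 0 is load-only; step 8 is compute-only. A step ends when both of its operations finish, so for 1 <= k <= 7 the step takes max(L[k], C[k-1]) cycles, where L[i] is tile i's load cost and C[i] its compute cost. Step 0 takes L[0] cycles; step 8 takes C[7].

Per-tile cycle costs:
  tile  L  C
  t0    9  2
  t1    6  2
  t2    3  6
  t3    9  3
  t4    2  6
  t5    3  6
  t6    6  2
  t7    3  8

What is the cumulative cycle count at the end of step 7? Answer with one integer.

step 0: L[0]=9 → dur=9, Σ=9 | A=load:t0 B=idle [load-only]
step 1: L[1]=6 C[0]=2 → dur=6, Σ=15 | A=compute:t0 B=load:t1 [load-bound]
step 2: L[2]=3 C[1]=2 → dur=3, Σ=18 | A=load:t2 B=compute:t1 [load-bound]
step 3: L[3]=9 C[2]=6 → dur=9, Σ=27 | A=compute:t2 B=load:t3 [load-bound]
step 4: L[4]=2 C[3]=3 → dur=3, Σ=30 | A=load:t4 B=compute:t3 [compute-bound]
step 5: L[5]=3 C[4]=6 → dur=6, Σ=36 | A=compute:t4 B=load:t5 [compute-bound]
step 6: L[6]=6 C[5]=6 → dur=6, Σ=42 | A=load:t6 B=compute:t5 [tied]
step 7: L[7]=3 C[6]=2 → dur=3, Σ=45 | A=compute:t6 B=load:t7 [load-bound]
step 8: C[7]=8 → dur=8, Σ=53 | A=idle B=compute:t7 [compute-only]

end_cycle[7] = 45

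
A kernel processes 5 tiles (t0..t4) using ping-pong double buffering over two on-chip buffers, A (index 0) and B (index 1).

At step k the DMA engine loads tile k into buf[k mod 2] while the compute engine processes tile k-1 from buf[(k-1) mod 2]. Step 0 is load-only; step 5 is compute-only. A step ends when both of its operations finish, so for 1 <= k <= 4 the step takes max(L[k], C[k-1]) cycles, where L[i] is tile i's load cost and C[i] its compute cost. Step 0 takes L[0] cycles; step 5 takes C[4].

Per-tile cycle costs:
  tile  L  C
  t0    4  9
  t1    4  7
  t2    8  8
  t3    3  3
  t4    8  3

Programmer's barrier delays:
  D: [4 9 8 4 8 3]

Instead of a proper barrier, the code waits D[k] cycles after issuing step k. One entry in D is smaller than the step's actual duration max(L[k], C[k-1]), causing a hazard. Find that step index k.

hazard at step 3

step 0: need L[0]=4 = 4; D[0]=4 ok
step 1: need max(L[1]=4,C[0]=9) = 9; D[1]=9 ok
step 2: need max(L[2]=8,C[1]=7) = 8; D[2]=8 ok
step 3: need max(L[3]=3,C[2]=8) = 8; D[3]=4 SHORT
step 4: need max(L[4]=8,C[3]=3) = 8; D[4]=8 ok
step 5: need C[4]=3 = 3; D[5]=3 ok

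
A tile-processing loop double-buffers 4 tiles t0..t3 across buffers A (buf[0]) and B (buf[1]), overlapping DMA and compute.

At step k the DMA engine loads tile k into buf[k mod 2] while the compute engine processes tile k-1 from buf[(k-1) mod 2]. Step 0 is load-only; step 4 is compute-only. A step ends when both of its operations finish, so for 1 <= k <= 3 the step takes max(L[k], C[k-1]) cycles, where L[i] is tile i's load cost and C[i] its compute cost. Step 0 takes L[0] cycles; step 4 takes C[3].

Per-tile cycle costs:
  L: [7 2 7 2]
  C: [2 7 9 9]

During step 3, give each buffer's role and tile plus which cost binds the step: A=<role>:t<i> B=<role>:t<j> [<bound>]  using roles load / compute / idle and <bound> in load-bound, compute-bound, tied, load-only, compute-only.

step 3: A=compute:t2 B=load:t3 [compute-bound]

  0. 7=7c; end=7; A:t0 B:-
  1. max(2,2)=2c; end=9; A:t0 B:t1
  2. max(7,7)=7c; end=16; A:t2 B:t1
  3. max(2,9)=9c; end=25; A:t2 B:t3
  4. 9=9c; end=34; A:t2 B:t3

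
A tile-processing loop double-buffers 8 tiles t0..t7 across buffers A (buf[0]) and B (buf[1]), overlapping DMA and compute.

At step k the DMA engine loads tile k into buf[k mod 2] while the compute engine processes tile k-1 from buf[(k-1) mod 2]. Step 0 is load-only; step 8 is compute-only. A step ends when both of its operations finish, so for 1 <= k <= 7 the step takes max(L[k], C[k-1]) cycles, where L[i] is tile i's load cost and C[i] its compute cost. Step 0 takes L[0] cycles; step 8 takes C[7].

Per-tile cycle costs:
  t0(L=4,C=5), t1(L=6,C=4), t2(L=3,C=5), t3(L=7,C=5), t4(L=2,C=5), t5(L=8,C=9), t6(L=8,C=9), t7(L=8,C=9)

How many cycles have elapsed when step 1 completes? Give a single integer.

[0] DMA t0→A (4c) ∥ CU idle ⇒ 4c, clock 4
[1] DMA t1→B (6c) ∥ CU A:t0 (5c) ⇒ 6c, clock 10
[2] DMA t2→A (3c) ∥ CU B:t1 (4c) ⇒ 4c, clock 14
[3] DMA t3→B (7c) ∥ CU A:t2 (5c) ⇒ 7c, clock 21
[4] DMA t4→A (2c) ∥ CU B:t3 (5c) ⇒ 5c, clock 26
[5] DMA t5→B (8c) ∥ CU A:t4 (5c) ⇒ 8c, clock 34
[6] DMA t6→A (8c) ∥ CU B:t5 (9c) ⇒ 9c, clock 43
[7] DMA t7→B (8c) ∥ CU A:t6 (9c) ⇒ 9c, clock 52
[8] DMA idle ∥ CU B:t7 (9c) ⇒ 9c, clock 61

end_cycle[1] = 10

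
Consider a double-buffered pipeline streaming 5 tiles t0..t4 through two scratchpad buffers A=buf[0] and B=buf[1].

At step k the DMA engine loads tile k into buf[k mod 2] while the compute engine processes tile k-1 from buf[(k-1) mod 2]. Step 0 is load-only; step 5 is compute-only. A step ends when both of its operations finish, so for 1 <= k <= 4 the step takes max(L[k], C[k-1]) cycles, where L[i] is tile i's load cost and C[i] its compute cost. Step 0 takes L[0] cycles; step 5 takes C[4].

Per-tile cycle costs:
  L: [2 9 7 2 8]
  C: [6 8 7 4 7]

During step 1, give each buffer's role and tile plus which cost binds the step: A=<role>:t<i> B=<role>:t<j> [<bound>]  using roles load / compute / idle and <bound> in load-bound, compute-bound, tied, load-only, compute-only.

step 1: A=compute:t0 B=load:t1 [load-bound]

  0. 2=2c; end=2; A:t0 B:-
  1. max(9,6)=9c; end=11; A:t0 B:t1
  2. max(7,8)=8c; end=19; A:t2 B:t1
  3. max(2,7)=7c; end=26; A:t2 B:t3
  4. max(8,4)=8c; end=34; A:t4 B:t3
  5. 7=7c; end=41; A:t4 B:t3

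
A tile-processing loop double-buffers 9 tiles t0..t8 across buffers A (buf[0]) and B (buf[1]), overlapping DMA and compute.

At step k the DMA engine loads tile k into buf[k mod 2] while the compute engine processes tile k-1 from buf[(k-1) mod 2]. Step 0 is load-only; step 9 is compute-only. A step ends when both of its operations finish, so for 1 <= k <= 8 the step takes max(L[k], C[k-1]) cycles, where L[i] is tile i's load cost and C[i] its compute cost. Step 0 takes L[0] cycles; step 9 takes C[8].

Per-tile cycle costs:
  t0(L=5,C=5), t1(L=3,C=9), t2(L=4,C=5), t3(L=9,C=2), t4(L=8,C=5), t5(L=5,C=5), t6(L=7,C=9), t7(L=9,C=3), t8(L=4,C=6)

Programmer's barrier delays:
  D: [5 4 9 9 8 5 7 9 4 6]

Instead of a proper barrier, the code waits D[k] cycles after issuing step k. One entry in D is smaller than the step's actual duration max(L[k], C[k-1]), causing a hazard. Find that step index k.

[0] required=L[0]=5=5 vs D=5 ok
[1] required=max(L[1]=3,C[0]=5)=5 vs D=4 SHORT
[2] required=max(L[2]=4,C[1]=9)=9 vs D=9 ok
[3] required=max(L[3]=9,C[2]=5)=9 vs D=9 ok
[4] required=max(L[4]=8,C[3]=2)=8 vs D=8 ok
[5] required=max(L[5]=5,C[4]=5)=5 vs D=5 ok
[6] required=max(L[6]=7,C[5]=5)=7 vs D=7 ok
[7] required=max(L[7]=9,C[6]=9)=9 vs D=9 ok
[8] required=max(L[8]=4,C[7]=3)=4 vs D=4 ok
[9] required=C[8]=6=6 vs D=6 ok

hazard at step 1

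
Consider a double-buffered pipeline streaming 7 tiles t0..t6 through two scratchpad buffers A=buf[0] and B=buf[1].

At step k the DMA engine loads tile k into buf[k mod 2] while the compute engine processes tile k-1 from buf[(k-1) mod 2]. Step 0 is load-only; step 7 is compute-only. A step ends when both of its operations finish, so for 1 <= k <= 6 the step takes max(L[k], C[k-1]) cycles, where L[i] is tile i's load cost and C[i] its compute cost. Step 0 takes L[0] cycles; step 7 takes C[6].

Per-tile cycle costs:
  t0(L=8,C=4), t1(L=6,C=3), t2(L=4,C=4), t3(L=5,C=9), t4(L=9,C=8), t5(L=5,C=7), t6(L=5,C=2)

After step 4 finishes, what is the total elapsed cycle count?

[0] DMA t0→A (8c) ∥ CU idle ⇒ 8c, clock 8
[1] DMA t1→B (6c) ∥ CU A:t0 (4c) ⇒ 6c, clock 14
[2] DMA t2→A (4c) ∥ CU B:t1 (3c) ⇒ 4c, clock 18
[3] DMA t3→B (5c) ∥ CU A:t2 (4c) ⇒ 5c, clock 23
[4] DMA t4→A (9c) ∥ CU B:t3 (9c) ⇒ 9c, clock 32
[5] DMA t5→B (5c) ∥ CU A:t4 (8c) ⇒ 8c, clock 40
[6] DMA t6→A (5c) ∥ CU B:t5 (7c) ⇒ 7c, clock 47
[7] DMA idle ∥ CU A:t6 (2c) ⇒ 2c, clock 49

end_cycle[4] = 32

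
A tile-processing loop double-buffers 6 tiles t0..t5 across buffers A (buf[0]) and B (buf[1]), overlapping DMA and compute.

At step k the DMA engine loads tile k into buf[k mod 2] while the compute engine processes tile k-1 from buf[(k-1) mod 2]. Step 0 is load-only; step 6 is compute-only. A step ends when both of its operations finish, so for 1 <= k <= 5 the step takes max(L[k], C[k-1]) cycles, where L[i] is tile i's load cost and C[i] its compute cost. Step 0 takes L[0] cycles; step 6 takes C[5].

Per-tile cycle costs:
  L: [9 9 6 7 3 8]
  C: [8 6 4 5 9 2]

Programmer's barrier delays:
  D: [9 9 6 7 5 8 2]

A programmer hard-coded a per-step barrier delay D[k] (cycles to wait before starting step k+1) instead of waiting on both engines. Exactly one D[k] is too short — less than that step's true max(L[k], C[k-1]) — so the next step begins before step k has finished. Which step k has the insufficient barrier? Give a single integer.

hazard at step 5

k=0 barrier L[0]=9→9c, D[0]=9 ok
k=1 barrier max(L[1]=9,C[0]=8)→9c, D[1]=9 ok
k=2 barrier max(L[2]=6,C[1]=6)→6c, D[2]=6 ok
k=3 barrier max(L[3]=7,C[2]=4)→7c, D[3]=7 ok
k=4 barrier max(L[4]=3,C[3]=5)→5c, D[4]=5 ok
k=5 barrier max(L[5]=8,C[4]=9)→9c, D[5]=8 SHORT
k=6 barrier C[5]=2→2c, D[6]=2 ok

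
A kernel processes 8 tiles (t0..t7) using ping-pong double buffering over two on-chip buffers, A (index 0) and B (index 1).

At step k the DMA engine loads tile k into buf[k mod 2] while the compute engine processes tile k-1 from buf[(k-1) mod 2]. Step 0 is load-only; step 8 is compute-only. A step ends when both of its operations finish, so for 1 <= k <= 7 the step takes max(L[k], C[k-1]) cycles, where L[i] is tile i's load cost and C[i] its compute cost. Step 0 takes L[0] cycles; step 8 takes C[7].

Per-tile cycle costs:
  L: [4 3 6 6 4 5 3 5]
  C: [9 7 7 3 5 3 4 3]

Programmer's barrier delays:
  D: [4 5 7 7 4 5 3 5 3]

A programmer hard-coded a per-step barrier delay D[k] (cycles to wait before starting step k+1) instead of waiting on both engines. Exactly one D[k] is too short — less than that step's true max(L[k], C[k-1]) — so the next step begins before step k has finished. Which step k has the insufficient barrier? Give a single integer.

hazard at step 1

[0] required=L[0]=4=4 vs D=4 ok
[1] required=max(L[1]=3,C[0]=9)=9 vs D=5 SHORT
[2] required=max(L[2]=6,C[1]=7)=7 vs D=7 ok
[3] required=max(L[3]=6,C[2]=7)=7 vs D=7 ok
[4] required=max(L[4]=4,C[3]=3)=4 vs D=4 ok
[5] required=max(L[5]=5,C[4]=5)=5 vs D=5 ok
[6] required=max(L[6]=3,C[5]=3)=3 vs D=3 ok
[7] required=max(L[7]=5,C[6]=4)=5 vs D=5 ok
[8] required=C[7]=3=3 vs D=3 ok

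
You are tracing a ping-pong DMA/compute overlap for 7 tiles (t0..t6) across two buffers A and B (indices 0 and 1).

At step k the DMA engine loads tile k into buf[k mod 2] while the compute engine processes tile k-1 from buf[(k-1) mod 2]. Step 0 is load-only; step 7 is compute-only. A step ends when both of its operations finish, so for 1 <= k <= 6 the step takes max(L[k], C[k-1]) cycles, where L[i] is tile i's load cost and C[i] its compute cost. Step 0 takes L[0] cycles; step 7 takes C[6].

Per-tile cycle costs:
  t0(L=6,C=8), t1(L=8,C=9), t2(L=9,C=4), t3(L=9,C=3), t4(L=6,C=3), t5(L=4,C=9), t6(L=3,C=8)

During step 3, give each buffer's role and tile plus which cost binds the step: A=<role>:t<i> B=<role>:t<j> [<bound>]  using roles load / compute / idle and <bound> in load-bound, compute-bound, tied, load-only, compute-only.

step 3: A=compute:t2 B=load:t3 [load-bound]

  0. 6=6c; end=6; A:t0 B:-
  1. max(8,8)=8c; end=14; A:t0 B:t1
  2. max(9,9)=9c; end=23; A:t2 B:t1
  3. max(9,4)=9c; end=32; A:t2 B:t3
  4. max(6,3)=6c; end=38; A:t4 B:t3
  5. max(4,3)=4c; end=42; A:t4 B:t5
  6. max(3,9)=9c; end=51; A:t6 B:t5
  7. 8=8c; end=59; A:t6 B:t5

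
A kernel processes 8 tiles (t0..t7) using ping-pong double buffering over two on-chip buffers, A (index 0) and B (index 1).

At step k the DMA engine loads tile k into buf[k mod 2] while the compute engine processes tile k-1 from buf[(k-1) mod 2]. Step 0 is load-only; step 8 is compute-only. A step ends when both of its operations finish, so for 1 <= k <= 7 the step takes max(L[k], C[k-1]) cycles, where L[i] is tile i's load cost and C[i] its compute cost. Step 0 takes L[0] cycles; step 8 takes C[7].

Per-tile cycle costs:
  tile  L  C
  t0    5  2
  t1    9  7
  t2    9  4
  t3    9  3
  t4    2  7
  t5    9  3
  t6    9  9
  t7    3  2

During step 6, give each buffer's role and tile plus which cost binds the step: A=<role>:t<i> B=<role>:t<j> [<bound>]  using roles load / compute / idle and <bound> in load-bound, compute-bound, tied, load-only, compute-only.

step 6: A=load:t6 B=compute:t5 [load-bound]

  0. 5=5c; end=5; A:t0 B:-
  1. max(9,2)=9c; end=14; A:t0 B:t1
  2. max(9,7)=9c; end=23; A:t2 B:t1
  3. max(9,4)=9c; end=32; A:t2 B:t3
  4. max(2,3)=3c; end=35; A:t4 B:t3
  5. max(9,7)=9c; end=44; A:t4 B:t5
  6. max(9,3)=9c; end=53; A:t6 B:t5
  7. max(3,9)=9c; end=62; A:t6 B:t7
  8. 2=2c; end=64; A:t6 B:t7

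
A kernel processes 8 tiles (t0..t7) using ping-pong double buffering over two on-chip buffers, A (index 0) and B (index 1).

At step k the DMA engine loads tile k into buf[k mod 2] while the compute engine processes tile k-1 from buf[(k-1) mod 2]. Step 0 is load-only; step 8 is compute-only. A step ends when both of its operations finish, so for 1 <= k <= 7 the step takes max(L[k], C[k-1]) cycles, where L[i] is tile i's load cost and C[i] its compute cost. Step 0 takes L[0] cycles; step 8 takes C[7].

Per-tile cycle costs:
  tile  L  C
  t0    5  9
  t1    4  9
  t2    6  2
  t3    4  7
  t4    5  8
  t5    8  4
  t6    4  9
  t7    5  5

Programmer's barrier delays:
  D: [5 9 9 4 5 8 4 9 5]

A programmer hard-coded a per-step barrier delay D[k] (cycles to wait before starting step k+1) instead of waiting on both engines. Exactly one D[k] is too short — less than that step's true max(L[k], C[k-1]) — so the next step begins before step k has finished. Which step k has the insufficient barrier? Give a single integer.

k=0 barrier L[0]=5→5c, D[0]=5 ok
k=1 barrier max(L[1]=4,C[0]=9)→9c, D[1]=9 ok
k=2 barrier max(L[2]=6,C[1]=9)→9c, D[2]=9 ok
k=3 barrier max(L[3]=4,C[2]=2)→4c, D[3]=4 ok
k=4 barrier max(L[4]=5,C[3]=7)→7c, D[4]=5 SHORT
k=5 barrier max(L[5]=8,C[4]=8)→8c, D[5]=8 ok
k=6 barrier max(L[6]=4,C[5]=4)→4c, D[6]=4 ok
k=7 barrier max(L[7]=5,C[6]=9)→9c, D[7]=9 ok
k=8 barrier C[7]=5→5c, D[8]=5 ok

hazard at step 4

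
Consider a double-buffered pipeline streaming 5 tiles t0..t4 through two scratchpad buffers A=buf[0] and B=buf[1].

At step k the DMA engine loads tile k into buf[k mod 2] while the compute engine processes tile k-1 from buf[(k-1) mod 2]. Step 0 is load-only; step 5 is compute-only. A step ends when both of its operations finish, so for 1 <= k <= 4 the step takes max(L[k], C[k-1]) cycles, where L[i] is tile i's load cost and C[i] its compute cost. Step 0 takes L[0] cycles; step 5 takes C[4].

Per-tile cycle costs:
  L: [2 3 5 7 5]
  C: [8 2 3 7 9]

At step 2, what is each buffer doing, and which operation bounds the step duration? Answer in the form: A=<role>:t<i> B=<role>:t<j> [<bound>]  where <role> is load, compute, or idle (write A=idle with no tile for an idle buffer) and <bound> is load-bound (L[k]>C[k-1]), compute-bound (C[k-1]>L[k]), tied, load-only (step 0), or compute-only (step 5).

  0. 2=2c; end=2; A:t0 B:-
  1. max(3,8)=8c; end=10; A:t0 B:t1
  2. max(5,2)=5c; end=15; A:t2 B:t1
  3. max(7,3)=7c; end=22; A:t2 B:t3
  4. max(5,7)=7c; end=29; A:t4 B:t3
  5. 9=9c; end=38; A:t4 B:t3

step 2: A=load:t2 B=compute:t1 [load-bound]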